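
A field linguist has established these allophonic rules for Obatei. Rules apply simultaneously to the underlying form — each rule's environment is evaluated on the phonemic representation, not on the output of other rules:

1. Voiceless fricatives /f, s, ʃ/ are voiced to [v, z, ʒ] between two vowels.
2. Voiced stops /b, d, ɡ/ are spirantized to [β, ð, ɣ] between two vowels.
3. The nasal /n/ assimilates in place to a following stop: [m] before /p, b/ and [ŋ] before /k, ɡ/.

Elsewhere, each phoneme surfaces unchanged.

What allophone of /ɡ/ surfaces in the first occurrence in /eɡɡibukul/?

[ɡ]

/ɡ/ (between /e/ and /ɡ/): rule 2 targets it, but not between two vowels → unchanged [ɡ].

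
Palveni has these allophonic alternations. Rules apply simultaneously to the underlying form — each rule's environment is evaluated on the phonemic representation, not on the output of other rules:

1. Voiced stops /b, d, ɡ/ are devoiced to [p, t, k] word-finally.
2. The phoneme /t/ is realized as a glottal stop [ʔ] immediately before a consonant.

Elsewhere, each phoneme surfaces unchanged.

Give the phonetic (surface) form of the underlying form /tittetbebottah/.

/t/ — word-initial; rule 2 does not apply here → [t].
/i/ — not in any rule's target class → [i].
/t/ meets the environment for rule 2 (immediately before a consonant) → [ʔ].
/t/ (between /t/ and /e/): rule 2 targets it, but not immediately before a consonant → unchanged [t].
/e/ stays [e].
/t/ (between /e/ and /b/) occurs immediately before a consonant → [ʔ] by rule 2.
/b/ (between /t/ and /e/) is in the target of rule 1 but the environment (word-finally) is not met → [b].
/e/ (between /b/ and /b/): no rule targets it → [e].
/b/ (between /e/ and /o/) fails the environment for rule 1, so it stays [b].
/o/ (between /b/ and /t/): no rule targets it → [o].
/t/ (between /o/ and /t/) occurs immediately before a consonant → [ʔ] by rule 2.
/t/ (between /t/ and /a/): rule 2 targets it, but not immediately before a consonant → unchanged [t].
/a/ stays [a].
/h/ (word-final) is unaffected → [h].

[tiʔteʔbeboʔtah]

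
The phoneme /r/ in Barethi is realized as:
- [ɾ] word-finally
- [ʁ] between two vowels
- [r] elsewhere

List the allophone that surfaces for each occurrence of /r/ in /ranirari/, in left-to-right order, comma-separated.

Occurrence 1 (position 1): no conditioning environment matches → elsewhere allophone [r].
Occurrence 2 (position 5): between two vowels → [ʁ].
Occurrence 3 (position 7): between two vowels → [ʁ].

[r], [ʁ], [ʁ]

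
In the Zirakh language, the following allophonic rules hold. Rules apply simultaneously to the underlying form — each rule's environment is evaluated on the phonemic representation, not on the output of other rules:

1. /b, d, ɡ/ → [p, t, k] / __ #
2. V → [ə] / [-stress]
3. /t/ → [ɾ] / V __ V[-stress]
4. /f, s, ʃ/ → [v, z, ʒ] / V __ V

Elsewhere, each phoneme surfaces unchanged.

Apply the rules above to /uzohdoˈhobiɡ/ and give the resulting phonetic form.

/u/ (word-initial): in an unstressed syllable, so rule 2 applies → [ə].
/z/ (between /u/ and /o/) is unaffected → [z].
/o/ meets the environment for rule 2 (in an unstressed syllable) → [ə].
/h/ stays [h].
/d/ — between /h/ and /o/; rule 1 does not apply here → [d].
Rule 2 applies to /o/ (between /d/ and /h/: in an unstressed syllable) → [ə].
/h/ stays [h].
/o/ (between /h/ and /b/): rule 2 targets it, but not in an unstressed syllable → unchanged [o].
/b/ (between /o/ and /i/) is in the target of rule 1 but the environment (word-finally) is not met → [b].
/i/ meets the environment for rule 2 (in an unstressed syllable) → [ə].
/ɡ/ (word-final) occurs word-finally → [k] by rule 1.

[əzəhdəˈhobək]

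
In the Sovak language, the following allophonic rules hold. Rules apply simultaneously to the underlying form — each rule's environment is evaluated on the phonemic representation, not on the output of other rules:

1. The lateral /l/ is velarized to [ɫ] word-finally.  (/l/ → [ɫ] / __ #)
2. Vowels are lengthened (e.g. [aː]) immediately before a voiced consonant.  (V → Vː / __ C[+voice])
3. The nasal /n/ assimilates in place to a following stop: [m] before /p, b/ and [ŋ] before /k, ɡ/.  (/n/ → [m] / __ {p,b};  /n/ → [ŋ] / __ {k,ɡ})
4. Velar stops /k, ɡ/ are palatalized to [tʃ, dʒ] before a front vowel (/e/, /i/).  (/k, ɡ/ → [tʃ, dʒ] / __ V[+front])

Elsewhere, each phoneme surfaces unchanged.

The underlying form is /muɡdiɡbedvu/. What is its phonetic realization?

/u/ — between /m/ and /ɡ/, before a voiced consonant — surfaces as [uː] (rule 2).
/ɡ/ (between /u/ and /d/) is in the target of rule 4 but the environment (before a front vowel) is not met → [ɡ].
/i/ — between /d/ and /ɡ/, before a voiced consonant — surfaces as [iː] (rule 2).
/ɡ/ — between /i/ and /b/; rule 4 does not apply here → [ɡ].
/e/ meets the environment for rule 2 (before a voiced consonant) → [eː].
/u/ — word-final; rule 2 does not apply here → [u].

[muːɡdiːɡbeːdvu]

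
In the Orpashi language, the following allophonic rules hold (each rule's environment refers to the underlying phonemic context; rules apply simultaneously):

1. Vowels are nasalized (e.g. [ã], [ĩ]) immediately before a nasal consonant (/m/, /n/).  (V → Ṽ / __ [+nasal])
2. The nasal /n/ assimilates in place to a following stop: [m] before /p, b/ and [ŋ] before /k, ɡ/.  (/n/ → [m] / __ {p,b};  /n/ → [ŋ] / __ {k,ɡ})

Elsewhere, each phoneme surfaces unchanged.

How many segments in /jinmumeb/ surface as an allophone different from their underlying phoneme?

Segments that undergo a rule: /i/ → [ĩ] (rule 1); /u/ → [ũ] (rule 1).
All other segments surface unchanged.

2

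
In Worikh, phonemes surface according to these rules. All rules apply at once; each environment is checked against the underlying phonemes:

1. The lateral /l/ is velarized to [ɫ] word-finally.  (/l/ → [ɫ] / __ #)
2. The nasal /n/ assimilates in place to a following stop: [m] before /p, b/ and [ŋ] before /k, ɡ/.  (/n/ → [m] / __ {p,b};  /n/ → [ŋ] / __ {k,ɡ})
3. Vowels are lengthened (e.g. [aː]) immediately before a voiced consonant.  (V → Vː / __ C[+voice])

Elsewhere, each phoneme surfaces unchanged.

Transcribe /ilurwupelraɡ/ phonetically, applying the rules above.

/i/ meets the environment for rule 3 (before a voiced consonant) → [iː].
/l/ (between /i/ and /u/) fails the environment for rule 1, so it stays [l].
Rule 3 applies to /u/ (between /l/ and /r/: before a voiced consonant) → [uː].
/r/ stays [r].
/w/ (between /r/ and /u/) is unaffected → [w].
/u/ (between /w/ and /p/) fails the environment for rule 3, so it stays [u].
/p/ stays [p].
Rule 3 applies to /e/ (between /p/ and /l/: before a voiced consonant) → [eː].
/l/ — between /e/ and /r/; rule 1 does not apply here → [l].
/r/ — not in any rule's target class → [r].
Rule 3 applies to /a/ (between /r/ and /ɡ/: before a voiced consonant) → [aː].
/ɡ/ — not in any rule's target class → [ɡ].

[iːluːrwupeːlraːɡ]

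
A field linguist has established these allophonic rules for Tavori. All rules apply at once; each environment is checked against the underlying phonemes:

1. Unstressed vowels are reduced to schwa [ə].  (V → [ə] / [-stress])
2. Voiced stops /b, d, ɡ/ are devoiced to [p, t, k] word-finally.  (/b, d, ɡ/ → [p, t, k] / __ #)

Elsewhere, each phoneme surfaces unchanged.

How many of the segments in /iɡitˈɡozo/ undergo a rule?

3

Segments that undergo a rule: /i/ → [ə] (rule 1); /i/ → [ə] (rule 1); /o/ → [ə] (rule 1).
All other segments surface unchanged.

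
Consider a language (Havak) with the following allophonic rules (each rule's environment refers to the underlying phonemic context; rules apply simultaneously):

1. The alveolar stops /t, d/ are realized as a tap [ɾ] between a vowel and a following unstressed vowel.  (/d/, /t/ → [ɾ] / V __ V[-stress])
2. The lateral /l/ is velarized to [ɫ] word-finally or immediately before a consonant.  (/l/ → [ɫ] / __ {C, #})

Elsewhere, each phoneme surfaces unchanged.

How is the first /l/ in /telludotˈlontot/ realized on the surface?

[ɫ]

/l/ (between /e/ and /l/): word-finally or immediately before a consonant, so rule 2 applies → [ɫ].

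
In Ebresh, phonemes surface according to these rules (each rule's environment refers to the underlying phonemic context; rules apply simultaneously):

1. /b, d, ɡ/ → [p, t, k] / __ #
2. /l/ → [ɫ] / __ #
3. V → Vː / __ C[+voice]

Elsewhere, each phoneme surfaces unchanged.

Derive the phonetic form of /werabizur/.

/w/ stays [w].
/e/ — between /w/ and /r/, before a voiced consonant — surfaces as [eː] (rule 3).
/r/ — not in any rule's target class → [r].
/a/ (between /r/ and /b/): before a voiced consonant, so rule 3 applies → [aː].
/b/ (between /a/ and /i/): rule 1 targets it, but not word-finally → unchanged [b].
/i/ (between /b/ and /z/): before a voiced consonant, so rule 3 applies → [iː].
/z/ stays [z].
/u/ (between /z/ and /r/): before a voiced consonant, so rule 3 applies → [uː].
/r/ stays [r].

[weːraːbiːzuːr]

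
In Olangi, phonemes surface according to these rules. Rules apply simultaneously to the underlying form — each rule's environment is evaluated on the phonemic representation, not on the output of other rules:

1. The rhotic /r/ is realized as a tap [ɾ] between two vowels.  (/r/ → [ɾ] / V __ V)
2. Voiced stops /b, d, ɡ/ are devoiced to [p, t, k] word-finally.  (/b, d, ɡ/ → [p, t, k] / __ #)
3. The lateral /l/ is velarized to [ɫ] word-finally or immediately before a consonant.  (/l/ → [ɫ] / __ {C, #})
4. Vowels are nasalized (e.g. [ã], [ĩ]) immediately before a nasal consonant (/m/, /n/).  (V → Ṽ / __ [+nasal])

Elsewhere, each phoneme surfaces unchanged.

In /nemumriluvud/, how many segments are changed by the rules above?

Segments that undergo a rule: /e/ → [ẽ] (rule 4); /u/ → [ũ] (rule 4); /d/ → [t] (rule 2).
All other segments surface unchanged.

3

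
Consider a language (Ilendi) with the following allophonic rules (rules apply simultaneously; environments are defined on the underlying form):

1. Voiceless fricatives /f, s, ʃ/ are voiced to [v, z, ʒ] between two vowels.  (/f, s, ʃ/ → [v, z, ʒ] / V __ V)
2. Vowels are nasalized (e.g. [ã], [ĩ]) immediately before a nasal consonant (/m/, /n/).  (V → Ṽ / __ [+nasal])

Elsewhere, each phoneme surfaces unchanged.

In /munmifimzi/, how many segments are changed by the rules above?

Segments that undergo a rule: /u/ → [ũ] (rule 2); /f/ → [v] (rule 1); /i/ → [ĩ] (rule 2).
All other segments surface unchanged.

3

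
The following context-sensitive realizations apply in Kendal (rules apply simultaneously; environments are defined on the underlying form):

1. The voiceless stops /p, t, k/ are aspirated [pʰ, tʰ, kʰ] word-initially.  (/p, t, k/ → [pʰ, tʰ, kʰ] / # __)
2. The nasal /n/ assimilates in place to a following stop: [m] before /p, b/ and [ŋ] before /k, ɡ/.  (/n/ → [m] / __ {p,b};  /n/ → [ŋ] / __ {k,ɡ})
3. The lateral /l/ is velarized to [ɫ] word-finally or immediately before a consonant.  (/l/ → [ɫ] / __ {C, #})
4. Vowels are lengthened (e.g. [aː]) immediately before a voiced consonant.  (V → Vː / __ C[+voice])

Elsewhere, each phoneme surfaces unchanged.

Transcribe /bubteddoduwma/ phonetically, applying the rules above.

[buːbteːddoːduːwma]

Rule 4 applies to /u/ (between /b/ and /b/: before a voiced consonant) → [uː].
/t/ (between /b/ and /e/) fails the environment for rule 1, so it stays [t].
/e/ (between /t/ and /d/) occurs before a voiced consonant → [eː] by rule 4.
/o/ — between /d/ and /d/, before a voiced consonant — surfaces as [oː] (rule 4).
/u/ (between /d/ and /w/): before a voiced consonant, so rule 4 applies → [uː].
/a/ (word-final) fails the environment for rule 4, so it stays [a].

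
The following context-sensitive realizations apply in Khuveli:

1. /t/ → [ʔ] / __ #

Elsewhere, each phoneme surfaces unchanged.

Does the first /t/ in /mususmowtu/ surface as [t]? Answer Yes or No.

/t/ (between /w/ and /u/) is in the target of rule 1 but the environment (word-finally) is not met → [t].
The actual realization is [t], which matches [t].

Yes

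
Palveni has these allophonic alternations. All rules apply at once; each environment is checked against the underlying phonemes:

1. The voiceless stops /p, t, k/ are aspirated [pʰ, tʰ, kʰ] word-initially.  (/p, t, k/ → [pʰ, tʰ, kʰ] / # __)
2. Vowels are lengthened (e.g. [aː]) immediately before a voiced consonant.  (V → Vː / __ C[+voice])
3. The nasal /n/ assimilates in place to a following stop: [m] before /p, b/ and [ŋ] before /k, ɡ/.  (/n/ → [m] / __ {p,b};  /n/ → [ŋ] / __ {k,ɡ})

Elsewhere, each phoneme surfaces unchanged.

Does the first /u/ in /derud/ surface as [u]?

/u/ (between /r/ and /d/): before a voiced consonant, so rule 2 applies → [uː].
The actual realization is [uː], not [u].

No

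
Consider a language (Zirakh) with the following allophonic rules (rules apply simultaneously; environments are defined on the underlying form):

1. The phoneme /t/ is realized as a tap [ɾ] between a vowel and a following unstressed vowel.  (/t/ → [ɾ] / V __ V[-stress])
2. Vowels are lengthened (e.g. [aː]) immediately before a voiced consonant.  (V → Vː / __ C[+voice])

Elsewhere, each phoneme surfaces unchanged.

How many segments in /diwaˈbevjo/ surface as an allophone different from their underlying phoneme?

3

Segments that undergo a rule: /i/ → [iː] (rule 2); /a/ → [aː] (rule 2); /e/ → [eː] (rule 2).
All other segments surface unchanged.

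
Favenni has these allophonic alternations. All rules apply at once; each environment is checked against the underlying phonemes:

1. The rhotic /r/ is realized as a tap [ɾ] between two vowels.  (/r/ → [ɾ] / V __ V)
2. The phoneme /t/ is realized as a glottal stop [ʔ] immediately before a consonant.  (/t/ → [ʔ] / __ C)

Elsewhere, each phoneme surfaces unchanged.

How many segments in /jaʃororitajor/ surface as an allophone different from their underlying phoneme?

2

Segments that undergo a rule: /r/ → [ɾ] (rule 1); /r/ → [ɾ] (rule 1).
All other segments surface unchanged.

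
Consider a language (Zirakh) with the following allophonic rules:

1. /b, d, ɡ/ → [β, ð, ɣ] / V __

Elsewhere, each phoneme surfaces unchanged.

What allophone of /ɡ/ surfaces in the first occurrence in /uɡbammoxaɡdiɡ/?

[ɣ]

/ɡ/ (between /u/ and /b/): immediately after a vowel, so rule 1 applies → [ɣ].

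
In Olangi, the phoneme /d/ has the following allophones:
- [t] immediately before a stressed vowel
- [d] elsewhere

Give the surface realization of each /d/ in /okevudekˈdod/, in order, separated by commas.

Occurrence 1 (position 6): no conditioning environment matches → elsewhere allophone [d].
Occurrence 2 (position 9): immediately before a stressed vowel → [t].
Occurrence 3 (position 11): no conditioning environment matches → elsewhere allophone [d].

[d], [t], [d]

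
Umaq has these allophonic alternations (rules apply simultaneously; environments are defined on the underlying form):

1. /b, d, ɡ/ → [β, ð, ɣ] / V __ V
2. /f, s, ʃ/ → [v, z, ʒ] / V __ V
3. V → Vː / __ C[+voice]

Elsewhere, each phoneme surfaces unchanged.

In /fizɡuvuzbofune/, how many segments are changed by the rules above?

5

Segments that undergo a rule: /i/ → [iː] (rule 3); /u/ → [uː] (rule 3); /u/ → [uː] (rule 3); /f/ → [v] (rule 2); /u/ → [uː] (rule 3).
All other segments surface unchanged.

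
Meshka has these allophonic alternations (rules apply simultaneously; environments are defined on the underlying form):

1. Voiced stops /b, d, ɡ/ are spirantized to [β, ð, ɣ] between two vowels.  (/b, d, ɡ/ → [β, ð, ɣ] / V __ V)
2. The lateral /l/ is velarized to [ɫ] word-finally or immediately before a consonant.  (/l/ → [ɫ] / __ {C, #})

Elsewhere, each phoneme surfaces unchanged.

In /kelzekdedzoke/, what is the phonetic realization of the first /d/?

/d/ (between /k/ and /e/) fails the environment for rule 1, so it stays [d].

[d]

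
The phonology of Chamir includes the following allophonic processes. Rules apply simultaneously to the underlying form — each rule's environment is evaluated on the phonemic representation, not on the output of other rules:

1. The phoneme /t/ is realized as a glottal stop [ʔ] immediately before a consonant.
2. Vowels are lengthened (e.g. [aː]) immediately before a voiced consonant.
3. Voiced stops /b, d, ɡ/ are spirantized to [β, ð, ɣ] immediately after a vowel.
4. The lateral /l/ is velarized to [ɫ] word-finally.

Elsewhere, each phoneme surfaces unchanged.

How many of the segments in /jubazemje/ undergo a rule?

4

Segments that undergo a rule: /u/ → [uː] (rule 2); /b/ → [β] (rule 3); /a/ → [aː] (rule 2); /e/ → [eː] (rule 2).
All other segments surface unchanged.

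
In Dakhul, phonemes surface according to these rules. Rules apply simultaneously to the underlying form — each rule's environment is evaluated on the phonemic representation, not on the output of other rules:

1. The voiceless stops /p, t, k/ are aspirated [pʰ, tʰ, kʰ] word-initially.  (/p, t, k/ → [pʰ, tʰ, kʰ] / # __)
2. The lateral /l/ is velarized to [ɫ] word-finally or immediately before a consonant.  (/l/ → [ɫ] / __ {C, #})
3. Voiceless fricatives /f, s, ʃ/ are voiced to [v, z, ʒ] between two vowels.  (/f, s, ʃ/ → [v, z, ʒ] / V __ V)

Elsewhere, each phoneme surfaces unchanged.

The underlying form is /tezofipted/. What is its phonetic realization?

[tʰezovipted]

Rule 1 applies to /t/ (word-initial: word-initially) → [tʰ].
/e/ stays [e].
/z/ (between /e/ and /o/) is unaffected → [z].
/o/ stays [o].
/f/ (between /o/ and /i/): between two vowels, so rule 3 applies → [v].
/i/ (between /f/ and /p/): no rule targets it → [i].
/p/ (between /i/ and /t/) fails the environment for rule 1, so it stays [p].
/t/ (between /p/ and /e/) fails the environment for rule 1, so it stays [t].
/e/ stays [e].
/d/ — not in any rule's target class → [d].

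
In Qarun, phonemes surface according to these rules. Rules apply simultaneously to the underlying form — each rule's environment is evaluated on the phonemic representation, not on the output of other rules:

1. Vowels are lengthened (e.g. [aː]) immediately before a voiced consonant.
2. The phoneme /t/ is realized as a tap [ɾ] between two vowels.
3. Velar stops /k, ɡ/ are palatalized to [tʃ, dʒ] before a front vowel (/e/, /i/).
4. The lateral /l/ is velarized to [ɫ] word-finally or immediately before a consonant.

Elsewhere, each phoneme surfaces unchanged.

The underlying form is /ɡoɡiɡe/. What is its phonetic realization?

[ɡoːdʒiːdʒe]

/ɡ/ (word-initial) fails the environment for rule 3, so it stays [ɡ].
Rule 1 applies to /o/ (between /ɡ/ and /ɡ/: before a voiced consonant) → [oː].
/ɡ/ (between /o/ and /i/): before a front vowel, so rule 3 applies → [dʒ].
/i/ meets the environment for rule 1 (before a voiced consonant) → [iː].
/ɡ/ (between /i/ and /e/): before a front vowel, so rule 3 applies → [dʒ].
/e/ (word-final): rule 1 targets it, but not before a voiced consonant → unchanged [e].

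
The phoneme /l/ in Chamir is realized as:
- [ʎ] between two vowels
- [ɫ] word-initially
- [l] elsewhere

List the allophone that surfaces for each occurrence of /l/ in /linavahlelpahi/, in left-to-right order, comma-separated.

[ɫ], [l], [l]

Occurrence 1 (position 1): word-initially → [ɫ].
Occurrence 2 (position 8): no conditioning environment matches → elsewhere allophone [l].
Occurrence 3 (position 10): no conditioning environment matches → elsewhere allophone [l].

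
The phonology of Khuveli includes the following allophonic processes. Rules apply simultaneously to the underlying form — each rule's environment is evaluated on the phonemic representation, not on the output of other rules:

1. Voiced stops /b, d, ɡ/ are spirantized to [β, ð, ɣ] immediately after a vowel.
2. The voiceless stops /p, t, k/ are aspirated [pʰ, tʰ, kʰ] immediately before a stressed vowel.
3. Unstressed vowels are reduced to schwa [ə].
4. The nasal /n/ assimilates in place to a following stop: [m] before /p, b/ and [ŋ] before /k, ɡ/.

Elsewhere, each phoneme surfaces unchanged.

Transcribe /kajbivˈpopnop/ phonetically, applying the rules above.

/k/ (word-initial): rule 2 targets it, but not immediately before a stressed vowel → unchanged [k].
/a/ meets the environment for rule 3 (in an unstressed syllable) → [ə].
/j/ (between /a/ and /b/): no rule targets it → [j].
/b/ (between /j/ and /i/) fails the environment for rule 1, so it stays [b].
Rule 3 applies to /i/ (between /b/ and /v/: in an unstressed syllable) → [ə].
/v/ — not in any rule's target class → [v].
Rule 2 applies to /p/ (between /v/ and /o/: immediately before a stressed vowel) → [pʰ].
/o/ — between /p/ and /p/; rule 3 does not apply here → [o].
/p/ — between /o/ and /n/; rule 2 does not apply here → [p].
/n/ (between /p/ and /o/) fails the environment for rule 4, so it stays [n].
Rule 3 applies to /o/ (between /n/ and /p/: in an unstressed syllable) → [ə].
/p/ (word-final): rule 2 targets it, but not immediately before a stressed vowel → unchanged [p].

[kəjbəvˈpʰopnəp]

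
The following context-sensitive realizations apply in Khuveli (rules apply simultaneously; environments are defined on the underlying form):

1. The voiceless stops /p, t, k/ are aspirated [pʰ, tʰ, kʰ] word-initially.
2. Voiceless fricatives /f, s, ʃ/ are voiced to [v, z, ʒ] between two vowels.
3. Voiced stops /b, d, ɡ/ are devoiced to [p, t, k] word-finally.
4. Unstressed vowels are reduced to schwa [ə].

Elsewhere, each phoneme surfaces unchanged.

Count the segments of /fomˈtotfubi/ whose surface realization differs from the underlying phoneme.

Segments that undergo a rule: /o/ → [ə] (rule 4); /u/ → [ə] (rule 4); /i/ → [ə] (rule 4).
All other segments surface unchanged.

3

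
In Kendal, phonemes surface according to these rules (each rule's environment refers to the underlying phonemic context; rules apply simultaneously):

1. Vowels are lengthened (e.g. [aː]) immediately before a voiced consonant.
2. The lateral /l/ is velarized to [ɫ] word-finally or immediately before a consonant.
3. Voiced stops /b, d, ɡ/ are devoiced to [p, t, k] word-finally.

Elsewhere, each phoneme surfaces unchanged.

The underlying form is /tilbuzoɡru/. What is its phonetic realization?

/i/ meets the environment for rule 1 (before a voiced consonant) → [iː].
Rule 2 applies to /l/ (between /i/ and /b/: word-finally or immediately before a consonant) → [ɫ].
/b/ — between /l/ and /u/; rule 3 does not apply here → [b].
/u/ (between /b/ and /z/) occurs before a voiced consonant → [uː] by rule 1.
/o/ (between /z/ and /ɡ/) occurs before a voiced consonant → [oː] by rule 1.
/ɡ/ (between /o/ and /r/) is in the target of rule 3 but the environment (word-finally) is not met → [ɡ].
/u/ (word-final) fails the environment for rule 1, so it stays [u].

[tiːɫbuːzoːɡru]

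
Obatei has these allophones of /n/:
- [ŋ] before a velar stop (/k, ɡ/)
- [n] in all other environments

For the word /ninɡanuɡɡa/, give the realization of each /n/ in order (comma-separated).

[n], [ŋ], [n]

Occurrence 1 (position 1): no conditioning environment matches → elsewhere allophone [n].
Occurrence 2 (position 3): before a velar stop → [ŋ].
Occurrence 3 (position 6): no conditioning environment matches → elsewhere allophone [n].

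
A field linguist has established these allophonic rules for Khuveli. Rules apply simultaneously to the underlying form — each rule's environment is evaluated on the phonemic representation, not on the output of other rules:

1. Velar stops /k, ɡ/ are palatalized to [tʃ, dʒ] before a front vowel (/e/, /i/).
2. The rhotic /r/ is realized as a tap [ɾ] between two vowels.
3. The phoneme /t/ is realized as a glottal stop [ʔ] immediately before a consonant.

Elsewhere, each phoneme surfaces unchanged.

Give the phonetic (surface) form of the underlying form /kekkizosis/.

[tʃektʃizosis]

/k/ meets the environment for rule 1 (before a front vowel) → [tʃ].
/e/ stays [e].
/k/ (between /e/ and /k/) fails the environment for rule 1, so it stays [k].
/k/ — between /k/ and /i/, before a front vowel — surfaces as [tʃ] (rule 1).
/i/ — not in any rule's target class → [i].
/z/ — not in any rule's target class → [z].
/o/ stays [o].
/s/ (between /o/ and /i/): no rule targets it → [s].
/i/ (between /s/ and /s/) is unaffected → [i].
/s/ stays [s].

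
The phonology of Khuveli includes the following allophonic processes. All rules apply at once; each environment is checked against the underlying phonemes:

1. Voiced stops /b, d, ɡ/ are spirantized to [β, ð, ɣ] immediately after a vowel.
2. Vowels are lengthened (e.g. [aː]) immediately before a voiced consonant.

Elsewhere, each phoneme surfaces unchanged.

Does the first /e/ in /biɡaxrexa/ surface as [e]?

/e/ (between /r/ and /x/) fails the environment for rule 2, so it stays [e].
The actual realization is [e], which matches [e].

Yes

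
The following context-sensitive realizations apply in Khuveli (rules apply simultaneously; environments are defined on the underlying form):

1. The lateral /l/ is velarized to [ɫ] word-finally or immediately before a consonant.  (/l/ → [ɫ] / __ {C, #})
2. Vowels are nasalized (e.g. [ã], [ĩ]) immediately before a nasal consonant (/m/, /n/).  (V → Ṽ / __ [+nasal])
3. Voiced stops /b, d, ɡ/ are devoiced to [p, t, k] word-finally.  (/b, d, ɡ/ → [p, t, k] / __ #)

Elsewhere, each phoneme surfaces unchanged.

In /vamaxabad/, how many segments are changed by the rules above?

2

Segments that undergo a rule: /a/ → [ã] (rule 2); /d/ → [t] (rule 3).
All other segments surface unchanged.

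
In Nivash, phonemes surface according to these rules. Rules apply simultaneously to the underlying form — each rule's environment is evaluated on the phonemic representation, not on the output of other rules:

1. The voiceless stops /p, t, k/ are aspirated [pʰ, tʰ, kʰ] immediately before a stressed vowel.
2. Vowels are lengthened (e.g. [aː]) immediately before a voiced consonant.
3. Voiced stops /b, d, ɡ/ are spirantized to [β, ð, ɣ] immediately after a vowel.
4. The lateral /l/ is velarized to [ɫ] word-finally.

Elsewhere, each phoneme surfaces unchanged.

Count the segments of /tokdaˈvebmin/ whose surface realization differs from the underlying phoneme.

Segments that undergo a rule: /a/ → [aː] (rule 2); /e/ → [eː] (rule 2); /b/ → [β] (rule 3); /i/ → [iː] (rule 2).
All other segments surface unchanged.

4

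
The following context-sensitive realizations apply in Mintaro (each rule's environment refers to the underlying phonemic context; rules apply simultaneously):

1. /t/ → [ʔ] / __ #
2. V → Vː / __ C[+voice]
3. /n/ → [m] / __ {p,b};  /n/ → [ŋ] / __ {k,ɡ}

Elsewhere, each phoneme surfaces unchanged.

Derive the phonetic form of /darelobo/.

[daːreːloːbo]

/d/ (word-initial) is unaffected → [d].
/a/ — between /d/ and /r/, before a voiced consonant — surfaces as [aː] (rule 2).
/r/ (between /a/ and /e/) is unaffected → [r].
/e/ meets the environment for rule 2 (before a voiced consonant) → [eː].
/l/ — not in any rule's target class → [l].
/o/ — between /l/ and /b/, before a voiced consonant — surfaces as [oː] (rule 2).
/b/ stays [b].
/o/ (word-final): rule 2 targets it, but not before a voiced consonant → unchanged [o].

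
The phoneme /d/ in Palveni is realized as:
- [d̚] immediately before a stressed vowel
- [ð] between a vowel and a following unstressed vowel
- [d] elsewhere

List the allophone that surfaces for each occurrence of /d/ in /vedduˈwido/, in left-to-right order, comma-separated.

[d], [d], [ð]

Occurrence 1 (position 3): no conditioning environment matches → elsewhere allophone [d].
Occurrence 2 (position 4): no conditioning environment matches → elsewhere allophone [d].
Occurrence 3 (position 8): between a vowel and a following unstressed vowel → [ð].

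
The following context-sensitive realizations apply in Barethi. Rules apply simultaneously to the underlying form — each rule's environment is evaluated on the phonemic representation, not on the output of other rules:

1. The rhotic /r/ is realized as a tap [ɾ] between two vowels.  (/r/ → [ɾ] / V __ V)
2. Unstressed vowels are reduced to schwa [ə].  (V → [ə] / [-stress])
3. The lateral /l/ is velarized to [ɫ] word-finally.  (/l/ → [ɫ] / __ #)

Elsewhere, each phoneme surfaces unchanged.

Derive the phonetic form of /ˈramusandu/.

[ˈraməsəndə]

/r/ (word-initial): rule 1 targets it, but not between two vowels → unchanged [r].
/a/ — between /r/ and /m/; rule 2 does not apply here → [a].
/m/ — not in any rule's target class → [m].
/u/ meets the environment for rule 2 (in an unstressed syllable) → [ə].
/s/ (between /u/ and /a/): no rule targets it → [s].
/a/ meets the environment for rule 2 (in an unstressed syllable) → [ə].
/n/ (between /a/ and /d/): no rule targets it → [n].
/d/ (between /n/ and /u/) is unaffected → [d].
/u/ — word-final, in an unstressed syllable — surfaces as [ə] (rule 2).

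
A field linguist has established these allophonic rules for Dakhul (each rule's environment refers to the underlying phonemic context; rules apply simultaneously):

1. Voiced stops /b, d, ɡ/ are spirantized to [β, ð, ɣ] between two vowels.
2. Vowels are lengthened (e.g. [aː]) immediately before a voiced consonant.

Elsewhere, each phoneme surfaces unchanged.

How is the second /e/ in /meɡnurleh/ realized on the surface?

[e]

/e/ — between /l/ and /h/; rule 2 does not apply here → [e].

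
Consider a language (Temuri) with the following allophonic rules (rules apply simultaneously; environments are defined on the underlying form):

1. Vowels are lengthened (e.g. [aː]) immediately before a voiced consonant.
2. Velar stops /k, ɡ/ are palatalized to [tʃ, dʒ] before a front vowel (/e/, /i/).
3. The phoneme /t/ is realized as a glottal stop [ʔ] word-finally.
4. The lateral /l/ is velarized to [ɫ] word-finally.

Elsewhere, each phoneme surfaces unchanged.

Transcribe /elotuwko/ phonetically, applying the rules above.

/e/ — word-initial, before a voiced consonant — surfaces as [eː] (rule 1).
/l/ (between /e/ and /o/) fails the environment for rule 4, so it stays [l].
/o/ (between /l/ and /t/) is in the target of rule 1 but the environment (before a voiced consonant) is not met → [o].
/t/ (between /o/ and /u/) is in the target of rule 3 but the environment (word-finally) is not met → [t].
Rule 1 applies to /u/ (between /t/ and /w/: before a voiced consonant) → [uː].
/w/ (between /u/ and /k/) is unaffected → [w].
/k/ (between /w/ and /o/) fails the environment for rule 2, so it stays [k].
/o/ — word-final; rule 1 does not apply here → [o].

[eːlotuːwko]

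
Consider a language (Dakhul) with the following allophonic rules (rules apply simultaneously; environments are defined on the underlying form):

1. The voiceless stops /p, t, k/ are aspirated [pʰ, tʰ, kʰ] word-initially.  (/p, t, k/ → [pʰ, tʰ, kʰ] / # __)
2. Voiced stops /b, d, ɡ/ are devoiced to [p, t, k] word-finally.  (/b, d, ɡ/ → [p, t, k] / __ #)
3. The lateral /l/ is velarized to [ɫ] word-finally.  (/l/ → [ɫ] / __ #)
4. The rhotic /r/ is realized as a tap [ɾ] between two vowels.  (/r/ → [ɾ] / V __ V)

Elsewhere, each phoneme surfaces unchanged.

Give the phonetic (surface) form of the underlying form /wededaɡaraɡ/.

[wededaɡaɾak]

/w/ stays [w].
/e/ (between /w/ and /d/) is unaffected → [e].
/d/ — between /e/ and /e/; rule 2 does not apply here → [d].
/e/ stays [e].
/d/ (between /e/ and /a/): rule 2 targets it, but not word-finally → unchanged [d].
/a/ (between /d/ and /ɡ/): no rule targets it → [a].
/ɡ/ — between /a/ and /a/; rule 2 does not apply here → [ɡ].
/a/ (between /ɡ/ and /r/) is unaffected → [a].
/r/ (between /a/ and /a/): between two vowels, so rule 4 applies → [ɾ].
/a/ (between /r/ and /ɡ/): no rule targets it → [a].
/ɡ/ (word-final): word-finally, so rule 2 applies → [k].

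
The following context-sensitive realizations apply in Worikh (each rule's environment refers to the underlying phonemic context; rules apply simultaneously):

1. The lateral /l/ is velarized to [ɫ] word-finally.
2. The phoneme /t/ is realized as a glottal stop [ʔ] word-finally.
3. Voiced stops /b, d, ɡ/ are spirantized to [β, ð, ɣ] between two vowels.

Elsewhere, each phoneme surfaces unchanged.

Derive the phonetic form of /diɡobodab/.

[diɣoβoðab]

/d/ (word-initial): rule 3 targets it, but not between two vowels → unchanged [d].
/i/ (between /d/ and /ɡ/) is unaffected → [i].
Rule 3 applies to /ɡ/ (between /i/ and /o/: between two vowels) → [ɣ].
/o/ (between /ɡ/ and /b/): no rule targets it → [o].
/b/ — between /o/ and /o/, between two vowels — surfaces as [β] (rule 3).
/o/ (between /b/ and /d/): no rule targets it → [o].
/d/ — between /o/ and /a/, between two vowels — surfaces as [ð] (rule 3).
/a/ stays [a].
/b/ (word-final) is in the target of rule 3 but the environment (between two vowels) is not met → [b].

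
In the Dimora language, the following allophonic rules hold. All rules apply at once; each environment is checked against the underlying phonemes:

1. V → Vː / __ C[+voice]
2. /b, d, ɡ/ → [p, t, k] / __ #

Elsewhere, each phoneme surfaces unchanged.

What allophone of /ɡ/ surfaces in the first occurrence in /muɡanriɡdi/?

[ɡ]

/ɡ/ (between /u/ and /a/): rule 2 targets it, but not word-finally → unchanged [ɡ].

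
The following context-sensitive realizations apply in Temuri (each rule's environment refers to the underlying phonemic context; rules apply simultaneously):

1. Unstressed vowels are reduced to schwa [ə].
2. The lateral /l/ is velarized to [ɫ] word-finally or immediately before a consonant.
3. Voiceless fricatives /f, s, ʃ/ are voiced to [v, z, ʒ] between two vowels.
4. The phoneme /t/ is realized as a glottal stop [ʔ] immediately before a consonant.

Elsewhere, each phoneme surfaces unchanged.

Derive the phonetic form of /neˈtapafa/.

[nəˈtapəvə]

/n/ — not in any rule's target class → [n].
/e/ (between /n/ and /t/) occurs in an unstressed syllable → [ə] by rule 1.
/t/ — between /e/ and /a/; rule 4 does not apply here → [t].
/a/ (between /t/ and /p/): rule 1 targets it, but not in an unstressed syllable → unchanged [a].
/p/ — not in any rule's target class → [p].
/a/ (between /p/ and /f/) occurs in an unstressed syllable → [ə] by rule 1.
/f/ (between /a/ and /a/): between two vowels, so rule 3 applies → [v].
/a/ (word-final): in an unstressed syllable, so rule 1 applies → [ə].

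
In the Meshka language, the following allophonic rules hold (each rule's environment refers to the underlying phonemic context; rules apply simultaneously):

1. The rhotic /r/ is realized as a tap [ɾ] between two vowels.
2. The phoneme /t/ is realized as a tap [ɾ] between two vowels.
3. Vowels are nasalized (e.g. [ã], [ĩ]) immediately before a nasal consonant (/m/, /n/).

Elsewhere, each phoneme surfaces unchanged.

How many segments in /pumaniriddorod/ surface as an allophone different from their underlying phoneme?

Segments that undergo a rule: /u/ → [ũ] (rule 3); /a/ → [ã] (rule 3); /r/ → [ɾ] (rule 1); /r/ → [ɾ] (rule 1).
All other segments surface unchanged.

4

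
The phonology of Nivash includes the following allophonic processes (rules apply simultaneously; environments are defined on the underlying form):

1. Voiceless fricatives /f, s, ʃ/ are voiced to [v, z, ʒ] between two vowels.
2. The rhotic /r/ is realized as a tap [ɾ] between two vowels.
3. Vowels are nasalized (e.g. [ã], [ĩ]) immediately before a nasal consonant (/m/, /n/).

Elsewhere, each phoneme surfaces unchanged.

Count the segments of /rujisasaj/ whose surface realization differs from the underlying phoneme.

Segments that undergo a rule: /s/ → [z] (rule 1); /s/ → [z] (rule 1).
All other segments surface unchanged.

2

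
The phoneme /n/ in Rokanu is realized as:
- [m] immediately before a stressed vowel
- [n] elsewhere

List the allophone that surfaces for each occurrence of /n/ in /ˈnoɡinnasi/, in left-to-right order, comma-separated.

[m], [n], [n]

Occurrence 1 (position 1): immediately before a stressed vowel → [m].
Occurrence 2 (position 5): no conditioning environment matches → elsewhere allophone [n].
Occurrence 3 (position 6): no conditioning environment matches → elsewhere allophone [n].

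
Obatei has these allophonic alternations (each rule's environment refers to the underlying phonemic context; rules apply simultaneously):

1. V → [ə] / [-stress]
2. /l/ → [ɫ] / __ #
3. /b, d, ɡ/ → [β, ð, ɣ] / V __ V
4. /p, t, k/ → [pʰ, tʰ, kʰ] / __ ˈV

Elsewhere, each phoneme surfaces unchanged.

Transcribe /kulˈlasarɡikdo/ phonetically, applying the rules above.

/k/ (word-initial): rule 4 targets it, but not immediately before a stressed vowel → unchanged [k].
Rule 1 applies to /u/ (between /k/ and /l/: in an unstressed syllable) → [ə].
/l/ (between /u/ and /l/) fails the environment for rule 2, so it stays [l].
/l/ (between /l/ and /a/): rule 2 targets it, but not word-finally → unchanged [l].
/a/ — between /l/ and /s/; rule 1 does not apply here → [a].
/a/ — between /s/ and /r/, in an unstressed syllable — surfaces as [ə] (rule 1).
/ɡ/ — between /r/ and /i/; rule 3 does not apply here → [ɡ].
/i/ — between /ɡ/ and /k/, in an unstressed syllable — surfaces as [ə] (rule 1).
/k/ (between /i/ and /d/) is in the target of rule 4 but the environment (immediately before a stressed vowel) is not met → [k].
/d/ (between /k/ and /o/) is in the target of rule 3 but the environment (between two vowels) is not met → [d].
/o/ — word-final, in an unstressed syllable — surfaces as [ə] (rule 1).

[kəlˈlasərɡəkdə]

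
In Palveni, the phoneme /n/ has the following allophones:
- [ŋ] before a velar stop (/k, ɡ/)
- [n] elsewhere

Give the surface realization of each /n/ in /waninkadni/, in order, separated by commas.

[n], [ŋ], [n]

Occurrence 1 (position 3): no conditioning environment matches → elsewhere allophone [n].
Occurrence 2 (position 5): before a velar stop → [ŋ].
Occurrence 3 (position 9): no conditioning environment matches → elsewhere allophone [n].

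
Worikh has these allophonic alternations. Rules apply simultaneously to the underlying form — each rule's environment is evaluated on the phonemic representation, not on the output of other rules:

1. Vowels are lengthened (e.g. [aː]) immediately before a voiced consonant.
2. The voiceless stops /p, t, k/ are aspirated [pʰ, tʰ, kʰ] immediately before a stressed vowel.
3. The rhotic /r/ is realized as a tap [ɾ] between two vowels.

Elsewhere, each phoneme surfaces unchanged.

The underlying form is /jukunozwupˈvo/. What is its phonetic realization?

/u/ — between /j/ and /k/; rule 1 does not apply here → [u].
/k/ (between /u/ and /u/): rule 2 targets it, but not immediately before a stressed vowel → unchanged [k].
/u/ meets the environment for rule 1 (before a voiced consonant) → [uː].
/o/ — between /n/ and /z/, before a voiced consonant — surfaces as [oː] (rule 1).
/u/ (between /w/ and /p/): rule 1 targets it, but not before a voiced consonant → unchanged [u].
/p/ (between /u/ and /v/) fails the environment for rule 2, so it stays [p].
/o/ (word-final): rule 1 targets it, but not before a voiced consonant → unchanged [o].

[jukuːnoːzwupˈvo]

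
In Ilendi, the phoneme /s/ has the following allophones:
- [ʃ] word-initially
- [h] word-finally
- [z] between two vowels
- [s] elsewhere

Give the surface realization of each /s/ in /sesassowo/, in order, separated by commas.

[ʃ], [z], [s], [s]

Occurrence 1 (position 1): word-initially → [ʃ].
Occurrence 2 (position 3): between two vowels → [z].
Occurrence 3 (position 5): no conditioning environment matches → elsewhere allophone [s].
Occurrence 4 (position 6): no conditioning environment matches → elsewhere allophone [s].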